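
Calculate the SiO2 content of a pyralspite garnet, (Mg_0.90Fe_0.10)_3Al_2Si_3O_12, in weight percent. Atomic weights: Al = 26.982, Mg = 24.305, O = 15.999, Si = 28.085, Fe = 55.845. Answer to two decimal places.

43.69 wt%

Molar mass of (Mg_0.90Fe_0.10)_3Al_2Si_3O_12 = 2.70·24.305 + 0.30·55.845 + 2·26.982 + 3·28.085 + 12·15.999 = 412.584 g/mol.
Each formula unit contains 3 Si, equivalent to 3/1 = 3.0000 mol SiO2.
M(SiO2) = 1×28.085 + 2×15.999 = 60.083 g/mol.
Mass of SiO2 per formula unit = 3.0000 × 60.083 = 180.249 g.
SiO2 wt% = 180.249 / 412.584 × 100 = 43.69%.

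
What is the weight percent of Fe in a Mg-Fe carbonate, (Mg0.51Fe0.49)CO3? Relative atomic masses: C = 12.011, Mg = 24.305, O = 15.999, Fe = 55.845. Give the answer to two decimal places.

M((Mg0.51Fe0.49)CO3) = 99.768 g/mol.
Fe contributes 0.49 × 55.845 = 27.364 g per mole.
27.364/99.768 = 0.2743 → 27.43%.

27.43 mass %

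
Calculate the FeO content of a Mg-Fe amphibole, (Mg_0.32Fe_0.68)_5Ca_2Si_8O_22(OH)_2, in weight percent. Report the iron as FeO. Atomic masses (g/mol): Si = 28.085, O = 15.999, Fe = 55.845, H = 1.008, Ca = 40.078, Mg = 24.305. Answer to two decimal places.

Formula mass = 919.589 g/mol.
3.40 Fe → 3.4000 mol FeO per formula unit; M(FeO) = 71.844, so FeO mass = 244.270 g.
244.270/919.589 × 100 = 26.56 wt%.

26.56 wt%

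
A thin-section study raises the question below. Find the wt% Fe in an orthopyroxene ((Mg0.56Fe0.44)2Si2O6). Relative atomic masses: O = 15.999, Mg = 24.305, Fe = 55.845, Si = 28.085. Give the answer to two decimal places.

M((Mg0.56Fe0.44)2Si2O6) = 228.529 g/mol.
Fe contributes 0.88 × 55.845 = 49.144 g per mole.
49.144/228.529 = 0.2150 → 21.50%.

21.50 mass %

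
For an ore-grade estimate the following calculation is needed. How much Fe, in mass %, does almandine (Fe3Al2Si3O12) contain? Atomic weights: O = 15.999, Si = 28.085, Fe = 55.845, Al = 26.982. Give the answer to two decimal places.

M(Fe3Al2Si3O12) = 497.742 g/mol.
Fe contributes 3 × 55.845 = 167.535 g per mole.
167.535/497.742 = 0.3366 → 33.66%.

33.66 mass %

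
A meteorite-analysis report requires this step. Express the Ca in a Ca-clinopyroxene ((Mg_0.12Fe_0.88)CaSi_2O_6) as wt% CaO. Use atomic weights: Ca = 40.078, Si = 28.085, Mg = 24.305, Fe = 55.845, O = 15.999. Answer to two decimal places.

22.95 wt%

Molar mass of (Mg_0.12Fe_0.88)CaSi_2O_6 = 0.12×24.305 + 0.88×55.845 + 1×40.078 + 2×28.085 + 6×15.999 = 244.302 g/mol.
Each formula unit contains 1 Ca, equivalent to 1/1 = 1.0000 mol CaO.
M(CaO) = 1×40.078 + 1×15.999 = 56.077 g/mol.
Mass of CaO per formula unit = 1.0000 × 56.077 = 56.077 g.
CaO wt% = 56.077 / 244.302 × 100 = 22.95%.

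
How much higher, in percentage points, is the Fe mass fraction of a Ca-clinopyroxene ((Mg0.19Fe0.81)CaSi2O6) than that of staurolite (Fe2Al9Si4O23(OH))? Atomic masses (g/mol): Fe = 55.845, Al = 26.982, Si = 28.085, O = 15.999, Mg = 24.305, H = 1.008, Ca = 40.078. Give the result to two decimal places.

5.57 percentage points

First mineral: 45.234 g Fe in 242.094 g formula = 18.68 wt% Fe.
Second mineral: 111.690 g Fe in 851.852 g formula = 13.11 wt% Fe.
18.68% − 13.11% gives a difference of 5.57 percentage points.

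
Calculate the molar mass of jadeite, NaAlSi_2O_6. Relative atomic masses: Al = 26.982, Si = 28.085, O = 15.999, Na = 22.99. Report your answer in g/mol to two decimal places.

202.14 g/mol

Na: 1 × 22.99 = 22.9900
Al: 1 × 26.982 = 26.9820
Si: 2 × 28.085 = 56.1700
O: 6 × 15.999 = 95.9940
Summing the contributions gives the formula mass.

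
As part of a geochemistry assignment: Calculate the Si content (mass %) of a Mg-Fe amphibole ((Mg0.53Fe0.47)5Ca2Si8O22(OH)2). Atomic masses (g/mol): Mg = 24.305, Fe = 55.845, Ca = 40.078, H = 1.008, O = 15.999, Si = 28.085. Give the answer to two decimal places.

25.35 mass %

Molar mass of (Mg0.53Fe0.47)5Ca2Si8O22(OH)2: 2.65*24.305 + 2.35*55.845 + 2*40.078 + 8*28.085 + 24*15.999 + 2*1.008 = 886.472 g/mol.
Mass of Si per formula unit: 8 × 28.085 = 224.680 g.
Weight fraction Si = 224.680 / 886.472 = 0.2535.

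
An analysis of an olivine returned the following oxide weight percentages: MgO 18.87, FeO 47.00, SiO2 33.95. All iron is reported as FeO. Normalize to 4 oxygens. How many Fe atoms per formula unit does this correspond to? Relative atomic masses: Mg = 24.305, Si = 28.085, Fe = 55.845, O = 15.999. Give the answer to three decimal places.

1.162 Fe apfu

MgO: 18.87/40.304 = 0.46819 mol → 0.46819 mol Mg, 0.46819 mol O.
FeO: 47.00/71.844 = 0.65420 mol → 0.65420 mol Fe, 0.65420 mol O.
SiO2: 33.95/60.083 = 0.56505 mol → 0.56505 mol Si, 1.13010 mol O.
Total oxygen = 2.25249 mol. Normalization factor = 4/2.25249 = 1.77581.
Fe per 4 O = 0.65420 × 1.77581 = 1.162.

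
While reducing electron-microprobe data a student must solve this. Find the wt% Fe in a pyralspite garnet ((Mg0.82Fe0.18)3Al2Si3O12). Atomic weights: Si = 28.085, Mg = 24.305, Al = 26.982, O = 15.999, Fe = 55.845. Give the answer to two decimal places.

7.18 weight percent

Formula mass = 2.46*24.305 + 0.54*55.845 + 2*26.982 + 3*28.085 + 12*15.999 = 420.154 g/mol, of which 30.156 g is Fe.
So Fe makes up 30.156/420.154 = 0.0718 of the mass, i.e. 7.18%.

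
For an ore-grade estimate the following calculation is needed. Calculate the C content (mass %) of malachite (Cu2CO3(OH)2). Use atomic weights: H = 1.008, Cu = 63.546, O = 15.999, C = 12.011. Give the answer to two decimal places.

5.43 mass %

Molar mass of Cu2CO3(OH)2: 2*63.546 + 1*12.011 + 5*15.999 + 2*1.008 = 221.114 g/mol.
Mass of C per formula unit: 1 × 12.011 = 12.011 g.
Weight fraction C = 12.011 / 221.114 = 0.0543.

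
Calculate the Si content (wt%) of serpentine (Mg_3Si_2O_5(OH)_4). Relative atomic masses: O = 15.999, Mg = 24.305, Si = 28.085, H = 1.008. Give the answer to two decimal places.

Formula mass = 3·24.305 + 2·28.085 + 9·15.999 + 4·1.008 = 277.108 g/mol, of which 56.170 g is Si.
So Si makes up 56.170/277.108 = 0.2027 of the mass, i.e. 20.27%.

20.27 wt%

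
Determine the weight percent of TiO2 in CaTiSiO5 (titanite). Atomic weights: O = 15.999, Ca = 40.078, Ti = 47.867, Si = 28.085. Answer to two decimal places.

40.74 wt%

M(CaTiSiO5) = 196.025 g/mol; M(TiO2) = 79.865 g/mol.
Moles TiO2 per formula unit = 1 Ti ÷ 1 = 1.0000.
TiO2 fraction = (1.0000 × 79.865) / 196.025 = 79.865/196.025 = 0.4074.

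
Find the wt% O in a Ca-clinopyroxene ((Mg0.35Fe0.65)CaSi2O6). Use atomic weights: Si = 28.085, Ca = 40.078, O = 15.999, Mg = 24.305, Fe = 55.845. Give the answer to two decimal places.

40.50 wt%

Formula mass = 0.35·24.305 + 0.65·55.845 + 1·40.078 + 2·28.085 + 6·15.999 = 237.048 g/mol, of which 95.994 g is O.
So O makes up 95.994/237.048 = 0.4050 of the mass, i.e. 40.50%.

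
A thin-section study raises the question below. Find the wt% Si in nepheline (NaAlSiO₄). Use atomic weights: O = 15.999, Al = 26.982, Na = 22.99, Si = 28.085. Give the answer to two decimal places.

19.77 weight percent

M(NaAlSiO₄) = 142.053 g/mol.
Si contributes 1 × 28.085 = 28.085 g per mole.
28.085/142.053 = 0.1977 → 19.77%.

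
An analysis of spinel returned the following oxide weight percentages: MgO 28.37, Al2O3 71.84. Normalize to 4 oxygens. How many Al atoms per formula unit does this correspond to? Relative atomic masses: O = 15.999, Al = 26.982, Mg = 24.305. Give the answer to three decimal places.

MgO: 28.37/40.304 = 0.70390 mol → 0.70390 mol Mg, 0.70390 mol O.
Al2O3: 71.84/101.961 = 0.70458 mol → 1.40916 mol Al, 2.11374 mol O.
Total oxygen = 2.81764 mol. Normalization factor = 4/2.81764 = 1.41963.
Al per 4 O = 1.40916 × 1.41963 = 2.000.

2.000 Al apfu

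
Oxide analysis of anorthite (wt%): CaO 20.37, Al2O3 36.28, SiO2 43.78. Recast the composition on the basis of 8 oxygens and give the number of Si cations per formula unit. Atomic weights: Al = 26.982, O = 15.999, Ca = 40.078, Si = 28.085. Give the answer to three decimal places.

2.018 Si apfu

20.37 wt% CaO ÷ 56.077 g/mol = 0.36325 mol, giving 0.36325 Ca and 0.36325 O.
36.28 wt% Al2O3 ÷ 101.961 g/mol = 0.35582 mol, giving 0.71164 Al and 1.06746 O.
43.78 wt% SiO2 ÷ 60.083 g/mol = 0.72866 mol, giving 0.72866 Si and 1.45732 O.
Oxygen sums to 2.88803; scaling by 8/2.88803 = 2.77005 puts the formula on 8 O.
Si: 0.72866 × 2.77005 = 2.018 atoms per formula unit.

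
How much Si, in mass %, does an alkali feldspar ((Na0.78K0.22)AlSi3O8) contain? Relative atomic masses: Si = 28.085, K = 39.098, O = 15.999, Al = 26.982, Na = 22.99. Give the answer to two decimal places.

Molar mass of (Na0.78K0.22)AlSi3O8: 0.78·22.99 + 0.22·39.098 + 1·26.982 + 3·28.085 + 8·15.999 = 265.763 g/mol.
Mass of Si per formula unit: 3 × 28.085 = 84.255 g.
Weight fraction Si = 84.255 / 265.763 = 0.3170.

31.70 mass %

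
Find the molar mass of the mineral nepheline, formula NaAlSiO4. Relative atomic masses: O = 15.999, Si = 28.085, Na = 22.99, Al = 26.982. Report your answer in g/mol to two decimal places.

M = 1*22.99 + 1*26.982 + 1*28.085 + 4*15.999

142.05 g/mol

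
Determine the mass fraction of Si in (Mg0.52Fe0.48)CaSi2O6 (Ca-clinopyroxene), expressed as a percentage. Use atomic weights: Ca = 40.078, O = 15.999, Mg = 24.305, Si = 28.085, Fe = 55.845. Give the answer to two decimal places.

24.24 wt%

Formula mass = 0.52·24.305 + 0.48·55.845 + 1·40.078 + 2·28.085 + 6·15.999 = 231.686 g/mol, of which 56.170 g is Si.
So Si makes up 56.170/231.686 = 0.2424 of the mass, i.e. 24.24%.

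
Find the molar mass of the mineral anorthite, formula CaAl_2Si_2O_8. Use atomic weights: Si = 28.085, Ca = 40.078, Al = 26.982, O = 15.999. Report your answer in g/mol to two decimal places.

278.20 g/mol

Ca: 1 × 40.078 = 40.0780
Al: 2 × 26.982 = 53.9640
Si: 2 × 28.085 = 56.1700
O: 8 × 15.999 = 127.9920
Summing the contributions gives the formula mass.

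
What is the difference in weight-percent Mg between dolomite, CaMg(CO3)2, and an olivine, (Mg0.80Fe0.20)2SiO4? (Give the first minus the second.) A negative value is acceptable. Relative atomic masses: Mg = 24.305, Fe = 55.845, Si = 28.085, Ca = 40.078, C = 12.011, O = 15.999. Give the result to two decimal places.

-12.19 percentage points

First mineral: 24.305 g Mg in 184.399 g formula = 13.18 wt% Mg.
Second mineral: 38.888 g Mg in 153.307 g formula = 25.37 wt% Mg.
13.18% − 25.37% gives a difference of -12.19 percentage points.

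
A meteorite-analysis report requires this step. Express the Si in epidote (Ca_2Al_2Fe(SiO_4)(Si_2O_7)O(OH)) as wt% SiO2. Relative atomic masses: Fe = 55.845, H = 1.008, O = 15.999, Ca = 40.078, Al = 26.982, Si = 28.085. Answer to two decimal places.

37.30 wt%

Molar mass of Ca_2Al_2Fe(SiO_4)(Si_2O_7)O(OH) = 2·40.078 + 2·26.982 + 1·55.845 + 3·28.085 + 13·15.999 + 1·1.008 = 483.215 g/mol.
Each formula unit contains 3 Si, equivalent to 3/1 = 3.0000 mol SiO2.
M(SiO2) = 1×28.085 + 2×15.999 = 60.083 g/mol.
Mass of SiO2 per formula unit = 3.0000 × 60.083 = 180.249 g.
SiO2 wt% = 180.249 / 483.215 × 100 = 37.30%.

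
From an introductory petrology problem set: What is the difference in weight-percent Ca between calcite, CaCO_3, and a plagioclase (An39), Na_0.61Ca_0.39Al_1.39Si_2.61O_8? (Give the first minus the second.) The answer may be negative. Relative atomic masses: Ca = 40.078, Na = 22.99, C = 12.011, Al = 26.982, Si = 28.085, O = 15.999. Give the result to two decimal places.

34.22 percentage points

Ca in CaCO_3: molar mass 100.086 g/mol; 1×40.078 = 40.078 g → 40.04 wt%.
Ca in Na_0.61Ca_0.39Al_1.39Si_2.61O_8: molar mass 268.453 g/mol; 0.39×40.078 = 15.630 g → 5.82 wt%.
Difference = 40.04 − 5.82 = 34.22 percentage points.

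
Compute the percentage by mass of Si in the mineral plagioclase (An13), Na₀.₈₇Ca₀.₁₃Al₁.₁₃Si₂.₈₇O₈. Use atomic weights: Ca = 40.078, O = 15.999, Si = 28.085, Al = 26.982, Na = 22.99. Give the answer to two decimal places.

M(Na₀.₈₇Ca₀.₁₃Al₁.₁₃Si₂.₈₇O₈) = 264.297 g/mol.
Si contributes 2.87 × 28.085 = 80.604 g per mole.
80.604/264.297 = 0.3050 → 30.50%.

30.50 wt%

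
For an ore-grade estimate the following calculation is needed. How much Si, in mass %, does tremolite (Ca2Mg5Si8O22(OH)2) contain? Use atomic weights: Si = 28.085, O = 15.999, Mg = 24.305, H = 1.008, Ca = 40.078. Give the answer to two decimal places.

Formula mass = 2·40.078 + 5·24.305 + 8·28.085 + 24·15.999 + 2·1.008 = 812.353 g/mol, of which 224.680 g is Si.
So Si makes up 224.680/812.353 = 0.2766 of the mass, i.e. 27.66%.

27.66 mass %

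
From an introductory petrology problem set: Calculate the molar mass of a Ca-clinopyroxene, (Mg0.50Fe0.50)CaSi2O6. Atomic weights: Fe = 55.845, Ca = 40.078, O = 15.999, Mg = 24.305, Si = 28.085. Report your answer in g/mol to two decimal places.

232.32 g/mol

Mg: 0.50 × 24.305 = 12.1525
Fe: 0.50 × 55.845 = 27.9225
Ca: 1 × 40.078 = 40.0780
Si: 2 × 28.085 = 56.1700
O: 6 × 15.999 = 95.9940
Summing the contributions gives the formula mass.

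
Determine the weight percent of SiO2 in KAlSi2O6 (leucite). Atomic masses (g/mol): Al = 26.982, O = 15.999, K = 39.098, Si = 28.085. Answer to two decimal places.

Molar mass of KAlSi2O6 = 1×39.098 + 1×26.982 + 2×28.085 + 6×15.999 = 218.244 g/mol.
Each formula unit contains 2 Si, equivalent to 2/1 = 2.0000 mol SiO2.
M(SiO2) = 1×28.085 + 2×15.999 = 60.083 g/mol.
Mass of SiO2 per formula unit = 2.0000 × 60.083 = 120.166 g.
SiO2 wt% = 120.166 / 218.244 × 100 = 55.06%.

55.06 wt%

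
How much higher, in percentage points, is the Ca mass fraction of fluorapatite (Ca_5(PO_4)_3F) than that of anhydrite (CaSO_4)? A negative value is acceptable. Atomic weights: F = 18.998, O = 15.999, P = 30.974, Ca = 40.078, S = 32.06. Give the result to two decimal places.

Ca in Ca_5(PO_4)_3F: molar mass 504.298 g/mol; 5×40.078 = 200.390 g → 39.74 wt%.
Ca in CaSO_4: molar mass 136.134 g/mol; 1×40.078 = 40.078 g → 29.44 wt%.
Difference = 39.74 − 29.44 = 10.30 percentage points.

10.30 percentage points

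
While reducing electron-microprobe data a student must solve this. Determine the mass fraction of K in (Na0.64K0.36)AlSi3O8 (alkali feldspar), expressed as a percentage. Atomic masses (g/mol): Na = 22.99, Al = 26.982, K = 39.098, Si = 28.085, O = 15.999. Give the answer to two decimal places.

M((Na0.64K0.36)AlSi3O8) = 268.018 g/mol.
K contributes 0.36 × 39.098 = 14.075 g per mole.
14.075/268.018 = 0.0525 → 5.25%.

5.25 weight percent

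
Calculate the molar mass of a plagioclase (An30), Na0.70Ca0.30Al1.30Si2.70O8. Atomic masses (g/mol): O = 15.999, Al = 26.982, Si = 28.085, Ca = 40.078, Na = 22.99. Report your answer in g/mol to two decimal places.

Na: 0.70 × 22.99 = 16.0930
Ca: 0.30 × 40.078 = 12.0234
Al: 1.30 × 26.982 = 35.0766
Si: 2.70 × 28.085 = 75.8295
O: 8 × 15.999 = 127.9920
Summing the contributions gives the formula mass.

267.01 g/mol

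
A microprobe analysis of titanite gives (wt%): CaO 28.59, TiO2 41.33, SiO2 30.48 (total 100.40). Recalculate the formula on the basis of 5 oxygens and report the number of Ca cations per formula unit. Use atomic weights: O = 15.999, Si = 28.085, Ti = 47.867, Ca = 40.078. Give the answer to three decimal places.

0.996 Ca apfu

28.59 wt% CaO ÷ 56.077 g/mol = 0.50983 mol, giving 0.50983 Ca and 0.50983 O.
41.33 wt% TiO2 ÷ 79.865 g/mol = 0.51750 mol, giving 0.51750 Ti and 1.03500 O.
30.48 wt% SiO2 ÷ 60.083 g/mol = 0.50730 mol, giving 0.50730 Si and 1.01460 O.
Oxygen sums to 2.55943; scaling by 5/2.55943 = 1.95356 puts the formula on 5 O.
Ca: 0.50983 × 1.95356 = 0.996 atoms per formula unit.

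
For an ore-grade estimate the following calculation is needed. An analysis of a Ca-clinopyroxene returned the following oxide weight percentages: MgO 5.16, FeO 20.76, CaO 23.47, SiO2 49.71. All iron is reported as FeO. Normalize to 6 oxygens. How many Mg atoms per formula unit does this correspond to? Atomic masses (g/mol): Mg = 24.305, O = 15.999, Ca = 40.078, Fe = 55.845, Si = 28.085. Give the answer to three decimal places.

0.308 Mg apfu

MgO (M=40.304): mol = 0.12803; Mg = 0.12803, O = 0.12803.
FeO (M=71.844): mol = 0.28896; Fe = 0.28896, O = 0.28896.
CaO (M=56.077): mol = 0.41853; Ca = 0.41853, O = 0.41853.
SiO2 (M=60.083): mol = 0.82736; Si = 0.82736, O = 1.65472.
ΣO = 2.49024; factor = 6/ΣO = 2.40941.
Mg apfu = 0.12803 × 2.40941 = 0.308.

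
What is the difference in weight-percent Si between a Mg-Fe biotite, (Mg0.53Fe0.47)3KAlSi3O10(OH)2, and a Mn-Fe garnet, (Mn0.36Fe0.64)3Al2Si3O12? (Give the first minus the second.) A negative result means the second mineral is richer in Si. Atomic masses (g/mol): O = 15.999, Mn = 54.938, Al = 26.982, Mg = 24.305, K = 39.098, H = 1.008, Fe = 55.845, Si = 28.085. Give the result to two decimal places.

M((Mg0.53Fe0.47)3KAlSi3O10(OH)2) = 461.725 g/mol, so wt% Si = 84.255/461.725 × 100 = 18.25%.
M((Mn0.36Fe0.64)3Al2Si3O12) = 496.762 g/mol, so wt% Si = 84.255/496.762 × 100 = 16.96%.
18.25 − 16.96 = 1.29 pp.

1.29 percentage points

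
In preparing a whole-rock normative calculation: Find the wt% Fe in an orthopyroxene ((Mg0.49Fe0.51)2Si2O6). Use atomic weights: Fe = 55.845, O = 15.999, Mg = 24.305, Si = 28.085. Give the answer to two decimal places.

Molar mass of (Mg0.49Fe0.51)2Si2O6: 0.98×24.305 + 1.02×55.845 + 2×28.085 + 6×15.999 = 232.945 g/mol.
Mass of Fe per formula unit: 1.02 × 55.845 = 56.962 g.
Weight fraction Fe = 56.962 / 232.945 = 0.2445.

24.45 mass %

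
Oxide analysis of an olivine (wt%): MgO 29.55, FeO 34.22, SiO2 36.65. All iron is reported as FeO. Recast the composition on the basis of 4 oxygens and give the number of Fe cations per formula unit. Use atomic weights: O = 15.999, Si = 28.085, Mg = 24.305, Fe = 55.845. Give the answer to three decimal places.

MgO: 29.55/40.304 = 0.73318 mol → 0.73318 mol Mg, 0.73318 mol O.
FeO: 34.22/71.844 = 0.47631 mol → 0.47631 mol Fe, 0.47631 mol O.
SiO2: 36.65/60.083 = 0.60999 mol → 0.60999 mol Si, 1.21998 mol O.
Total oxygen = 2.42947 mol. Normalization factor = 4/2.42947 = 1.64645.
Fe per 4 O = 0.47631 × 1.64645 = 0.784.

0.784 Fe apfu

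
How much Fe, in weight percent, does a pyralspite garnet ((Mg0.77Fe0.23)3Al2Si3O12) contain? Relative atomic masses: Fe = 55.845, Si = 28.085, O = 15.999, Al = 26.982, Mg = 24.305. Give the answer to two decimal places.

9.07 weight percent

Formula mass = 2.31×24.305 + 0.69×55.845 + 2×26.982 + 3×28.085 + 12×15.999 = 424.885 g/mol, of which 38.533 g is Fe.
So Fe makes up 38.533/424.885 = 0.0907 of the mass, i.e. 9.07%.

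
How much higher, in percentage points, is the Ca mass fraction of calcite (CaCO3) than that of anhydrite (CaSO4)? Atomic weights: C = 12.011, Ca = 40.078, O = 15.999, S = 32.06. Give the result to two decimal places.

10.60 percentage points

M(CaCO3) = 100.086 g/mol, so wt% Ca = 40.078/100.086 × 100 = 40.04%.
M(CaSO4) = 136.134 g/mol, so wt% Ca = 40.078/136.134 × 100 = 29.44%.
40.04 − 29.44 = 10.60 pp.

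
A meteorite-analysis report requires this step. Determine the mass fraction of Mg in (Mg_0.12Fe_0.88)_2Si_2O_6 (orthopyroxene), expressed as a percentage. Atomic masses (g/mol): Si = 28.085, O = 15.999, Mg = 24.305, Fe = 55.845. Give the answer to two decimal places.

2.28 mass %

Molar mass of (Mg_0.12Fe_0.88)_2Si_2O_6: 0.24·24.305 + 1.76·55.845 + 2·28.085 + 6·15.999 = 256.284 g/mol.
Mass of Mg per formula unit: 0.24 × 24.305 = 5.833 g.
Weight fraction Mg = 5.833 / 256.284 = 0.0228.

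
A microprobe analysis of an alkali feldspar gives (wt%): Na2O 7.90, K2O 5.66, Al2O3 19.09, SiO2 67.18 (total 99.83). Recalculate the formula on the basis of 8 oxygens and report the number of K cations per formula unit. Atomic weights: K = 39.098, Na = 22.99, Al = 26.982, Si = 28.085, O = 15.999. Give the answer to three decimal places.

0.322 K apfu

7.90 wt% Na2O ÷ 61.979 g/mol = 0.12746 mol, giving 0.25492 Na and 0.12746 O.
5.66 wt% K2O ÷ 94.195 g/mol = 0.06009 mol, giving 0.12018 K and 0.06009 O.
19.09 wt% Al2O3 ÷ 101.961 g/mol = 0.18723 mol, giving 0.37446 Al and 0.56169 O.
67.18 wt% SiO2 ÷ 60.083 g/mol = 1.11812 mol, giving 1.11812 Si and 2.23624 O.
Oxygen sums to 2.98548; scaling by 8/2.98548 = 2.67964 puts the formula on 8 O.
K: 0.12018 × 2.67964 = 0.322 atoms per formula unit.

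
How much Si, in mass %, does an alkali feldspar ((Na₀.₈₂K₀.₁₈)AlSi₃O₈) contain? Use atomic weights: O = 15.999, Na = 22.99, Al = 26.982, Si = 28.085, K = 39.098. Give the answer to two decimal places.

Formula mass = 0.82*22.99 + 0.18*39.098 + 1*26.982 + 3*28.085 + 8*15.999 = 265.118 g/mol, of which 84.255 g is Si.
So Si makes up 84.255/265.118 = 0.3178 of the mass, i.e. 31.78%.

31.78 mass %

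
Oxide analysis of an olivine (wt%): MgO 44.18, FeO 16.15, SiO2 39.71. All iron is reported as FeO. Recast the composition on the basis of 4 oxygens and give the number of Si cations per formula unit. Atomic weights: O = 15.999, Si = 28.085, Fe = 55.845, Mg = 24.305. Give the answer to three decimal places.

MgO (M=40.304): mol = 1.09617; Mg = 1.09617, O = 1.09617.
FeO (M=71.844): mol = 0.22479; Fe = 0.22479, O = 0.22479.
SiO2 (M=60.083): mol = 0.66092; Si = 0.66092, O = 1.32184.
ΣO = 2.64280; factor = 4/ΣO = 1.51355.
Si apfu = 0.66092 × 1.51355 = 1.000.

1.000 Si apfu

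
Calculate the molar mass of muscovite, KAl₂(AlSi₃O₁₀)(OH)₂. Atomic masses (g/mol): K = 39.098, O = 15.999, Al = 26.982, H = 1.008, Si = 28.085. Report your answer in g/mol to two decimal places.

K: 1 × 39.098 = 39.0980
Al: 3 × 26.982 = 80.9460
Si: 3 × 28.085 = 84.2550
O: 12 × 15.999 = 191.9880
H: 2 × 1.008 = 2.0160
Summing the contributions gives the formula mass.

398.30 g/mol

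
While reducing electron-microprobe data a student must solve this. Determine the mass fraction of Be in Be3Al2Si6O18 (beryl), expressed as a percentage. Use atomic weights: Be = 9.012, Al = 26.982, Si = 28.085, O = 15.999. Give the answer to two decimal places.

Molar mass of Be3Al2Si6O18: 3*9.012 + 2*26.982 + 6*28.085 + 18*15.999 = 537.492 g/mol.
Mass of Be per formula unit: 3 × 9.012 = 27.036 g.
Weight fraction Be = 27.036 / 537.492 = 0.0503.

5.03 weight percent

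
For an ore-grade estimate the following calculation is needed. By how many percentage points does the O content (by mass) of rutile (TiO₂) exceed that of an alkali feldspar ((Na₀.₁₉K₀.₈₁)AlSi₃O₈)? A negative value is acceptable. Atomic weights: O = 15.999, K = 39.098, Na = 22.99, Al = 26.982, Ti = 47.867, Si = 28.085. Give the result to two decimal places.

O in TiO₂: molar mass 79.865 g/mol; 2×15.999 = 31.998 g → 40.07 wt%.
O in (Na₀.₁₉K₀.₈₁)AlSi₃O₈: molar mass 275.266 g/mol; 8×15.999 = 127.992 g → 46.50 wt%.
Difference = 40.07 − 46.50 = -6.43 percentage points.

-6.43 percentage points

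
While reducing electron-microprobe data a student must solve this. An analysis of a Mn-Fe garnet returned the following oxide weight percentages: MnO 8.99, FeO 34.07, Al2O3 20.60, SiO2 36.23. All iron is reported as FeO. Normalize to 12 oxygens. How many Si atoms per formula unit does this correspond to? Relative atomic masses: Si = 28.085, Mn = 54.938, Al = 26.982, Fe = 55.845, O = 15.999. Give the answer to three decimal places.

2.999 Si apfu

MnO: 8.99/70.937 = 0.12673 mol → 0.12673 mol Mn, 0.12673 mol O.
FeO: 34.07/71.844 = 0.47422 mol → 0.47422 mol Fe, 0.47422 mol O.
Al2O3: 20.60/101.961 = 0.20204 mol → 0.40408 mol Al, 0.60612 mol O.
SiO2: 36.23/60.083 = 0.60300 mol → 0.60300 mol Si, 1.20600 mol O.
Total oxygen = 2.41307 mol. Normalization factor = 12/2.41307 = 4.97292.
Si per 12 O = 0.60300 × 4.97292 = 2.999.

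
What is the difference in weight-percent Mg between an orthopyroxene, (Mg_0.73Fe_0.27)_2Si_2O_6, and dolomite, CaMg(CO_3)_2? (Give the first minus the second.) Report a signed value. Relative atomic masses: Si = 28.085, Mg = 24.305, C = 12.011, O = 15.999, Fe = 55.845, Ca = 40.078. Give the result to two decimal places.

M((Mg_0.73Fe_0.27)_2Si_2O_6) = 217.806 g/mol, so wt% Mg = 35.485/217.806 × 100 = 16.29%.
M(CaMg(CO_3)_2) = 184.399 g/mol, so wt% Mg = 24.305/184.399 × 100 = 13.18%.
16.29 − 13.18 = 3.11 pp.

3.11 percentage points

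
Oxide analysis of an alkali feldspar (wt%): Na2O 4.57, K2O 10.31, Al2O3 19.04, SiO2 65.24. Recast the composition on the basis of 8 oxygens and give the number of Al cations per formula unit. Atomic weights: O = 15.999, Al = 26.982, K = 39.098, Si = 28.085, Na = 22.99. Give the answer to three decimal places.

4.57 wt% Na2O ÷ 61.979 g/mol = 0.07373 mol, giving 0.14746 Na and 0.07373 O.
10.31 wt% K2O ÷ 94.195 g/mol = 0.10945 mol, giving 0.21890 K and 0.10945 O.
19.04 wt% Al2O3 ÷ 101.961 g/mol = 0.18674 mol, giving 0.37348 Al and 0.56022 O.
65.24 wt% SiO2 ÷ 60.083 g/mol = 1.08583 mol, giving 1.08583 Si and 2.17166 O.
Oxygen sums to 2.91506; scaling by 8/2.91506 = 2.74437 puts the formula on 8 O.
Al: 0.37348 × 2.74437 = 1.025 atoms per formula unit.

1.025 Al apfu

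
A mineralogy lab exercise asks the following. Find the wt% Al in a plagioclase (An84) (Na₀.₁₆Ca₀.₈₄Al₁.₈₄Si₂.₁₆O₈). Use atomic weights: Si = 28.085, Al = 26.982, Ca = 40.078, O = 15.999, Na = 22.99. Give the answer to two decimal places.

18.01 wt%

M(Na₀.₁₆Ca₀.₈₄Al₁.₈₄Si₂.₁₆O₈) = 275.646 g/mol.
Al contributes 1.84 × 26.982 = 49.647 g per mole.
49.647/275.646 = 0.1801 → 18.01%.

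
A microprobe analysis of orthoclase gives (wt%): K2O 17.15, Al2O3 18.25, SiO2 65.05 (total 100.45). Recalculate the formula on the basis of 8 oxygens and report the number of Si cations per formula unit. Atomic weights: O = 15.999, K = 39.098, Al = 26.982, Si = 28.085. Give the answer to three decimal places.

K2O (M=94.195): mol = 0.18207; K = 0.36414, O = 0.18207.
Al2O3 (M=101.961): mol = 0.17899; Al = 0.35798, O = 0.53697.
SiO2 (M=60.083): mol = 1.08267; Si = 1.08267, O = 2.16534.
ΣO = 2.88438; factor = 8/ΣO = 2.77356.
Si apfu = 1.08267 × 2.77356 = 3.003.

3.003 Si apfu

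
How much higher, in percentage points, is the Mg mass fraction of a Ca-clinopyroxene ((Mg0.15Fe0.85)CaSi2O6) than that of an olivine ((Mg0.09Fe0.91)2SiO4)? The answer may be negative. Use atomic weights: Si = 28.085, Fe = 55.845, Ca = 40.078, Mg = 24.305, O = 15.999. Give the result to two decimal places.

First mineral: 3.646 g Mg in 243.356 g formula = 1.50 wt% Mg.
Second mineral: 4.375 g Mg in 198.094 g formula = 2.21 wt% Mg.
1.50% − 2.21% gives a difference of -0.71 percentage points.

-0.71 percentage points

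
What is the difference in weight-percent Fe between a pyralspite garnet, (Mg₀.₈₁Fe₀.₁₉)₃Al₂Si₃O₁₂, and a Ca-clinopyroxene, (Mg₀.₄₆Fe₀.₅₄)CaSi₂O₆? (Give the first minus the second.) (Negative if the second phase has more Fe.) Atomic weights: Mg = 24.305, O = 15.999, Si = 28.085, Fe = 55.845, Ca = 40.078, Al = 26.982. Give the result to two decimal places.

-5.35 percentage points

Fe in (Mg₀.₈₁Fe₀.₁₉)₃Al₂Si₃O₁₂: molar mass 421.100 g/mol; 0.57×55.845 = 31.832 g → 7.56 wt%.
Fe in (Mg₀.₄₆Fe₀.₅₄)CaSi₂O₆: molar mass 233.579 g/mol; 0.54×55.845 = 30.156 g → 12.91 wt%.
Difference = 7.56 − 12.91 = -5.35 percentage points.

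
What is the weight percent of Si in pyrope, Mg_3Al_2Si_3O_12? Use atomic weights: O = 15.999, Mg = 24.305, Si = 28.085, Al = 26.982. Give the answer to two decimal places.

20.90 wt%

Formula mass = 3*24.305 + 2*26.982 + 3*28.085 + 12*15.999 = 403.122 g/mol, of which 84.255 g is Si.
So Si makes up 84.255/403.122 = 0.2090 of the mass, i.e. 20.90%.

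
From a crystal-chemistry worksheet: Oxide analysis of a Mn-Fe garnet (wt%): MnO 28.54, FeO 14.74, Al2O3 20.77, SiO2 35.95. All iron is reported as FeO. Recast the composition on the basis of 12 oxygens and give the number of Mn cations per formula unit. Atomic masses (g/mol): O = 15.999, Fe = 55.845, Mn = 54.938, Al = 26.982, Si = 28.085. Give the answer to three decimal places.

1.999 Mn apfu

28.54 wt% MnO ÷ 70.937 g/mol = 0.40233 mol, giving 0.40233 Mn and 0.40233 O.
14.74 wt% FeO ÷ 71.844 g/mol = 0.20517 mol, giving 0.20517 Fe and 0.20517 O.
20.77 wt% Al2O3 ÷ 101.961 g/mol = 0.20371 mol, giving 0.40742 Al and 0.61113 O.
35.95 wt% SiO2 ÷ 60.083 g/mol = 0.59834 mol, giving 0.59834 Si and 1.19668 O.
Oxygen sums to 2.41531; scaling by 12/2.41531 = 4.96831 puts the formula on 12 O.
Mn: 0.40233 × 4.96831 = 1.999 atoms per formula unit.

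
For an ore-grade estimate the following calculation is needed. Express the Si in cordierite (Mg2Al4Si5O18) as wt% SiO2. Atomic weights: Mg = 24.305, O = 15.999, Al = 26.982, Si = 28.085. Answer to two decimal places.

51.36 wt%

M(Mg2Al4Si5O18) = 584.945 g/mol; M(SiO2) = 60.083 g/mol.
Moles SiO2 per formula unit = 5 Si ÷ 1 = 5.0000.
SiO2 fraction = (5.0000 × 60.083) / 584.945 = 300.415/584.945 = 0.5136.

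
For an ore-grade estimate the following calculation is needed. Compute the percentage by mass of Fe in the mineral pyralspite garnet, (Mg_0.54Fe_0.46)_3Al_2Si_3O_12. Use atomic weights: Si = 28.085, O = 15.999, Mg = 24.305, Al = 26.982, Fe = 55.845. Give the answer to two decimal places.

Molar mass of (Mg_0.54Fe_0.46)_3Al_2Si_3O_12: 1.62*24.305 + 1.38*55.845 + 2*26.982 + 3*28.085 + 12*15.999 = 446.647 g/mol.
Mass of Fe per formula unit: 1.38 × 55.845 = 77.066 g.
Weight fraction Fe = 77.066 / 446.647 = 0.1725.

17.25 wt%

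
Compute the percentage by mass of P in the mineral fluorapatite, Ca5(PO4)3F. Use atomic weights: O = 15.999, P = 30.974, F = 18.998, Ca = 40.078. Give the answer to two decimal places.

Formula mass = 5×40.078 + 3×30.974 + 12×15.999 + 1×18.998 = 504.298 g/mol, of which 92.922 g is P.
So P makes up 92.922/504.298 = 0.1843 of the mass, i.e. 18.43%.

18.43 wt%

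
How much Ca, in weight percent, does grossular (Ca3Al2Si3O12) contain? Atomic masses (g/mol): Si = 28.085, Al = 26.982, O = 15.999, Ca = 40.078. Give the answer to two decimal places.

26.69 weight percent

Molar mass of Ca3Al2Si3O12: 3×40.078 + 2×26.982 + 3×28.085 + 12×15.999 = 450.441 g/mol.
Mass of Ca per formula unit: 3 × 40.078 = 120.234 g.
Weight fraction Ca = 120.234 / 450.441 = 0.2669.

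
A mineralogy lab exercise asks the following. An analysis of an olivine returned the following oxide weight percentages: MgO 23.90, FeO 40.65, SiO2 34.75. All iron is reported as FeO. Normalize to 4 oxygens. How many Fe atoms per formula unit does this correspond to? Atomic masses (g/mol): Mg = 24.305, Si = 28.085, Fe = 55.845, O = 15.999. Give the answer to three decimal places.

MgO: 23.90/40.304 = 0.59299 mol → 0.59299 mol Mg, 0.59299 mol O.
FeO: 40.65/71.844 = 0.56581 mol → 0.56581 mol Fe, 0.56581 mol O.
SiO2: 34.75/60.083 = 0.57837 mol → 0.57837 mol Si, 1.15674 mol O.
Total oxygen = 2.31554 mol. Normalization factor = 4/2.31554 = 1.72746.
Fe per 4 O = 0.56581 × 1.72746 = 0.977.

0.977 Fe apfu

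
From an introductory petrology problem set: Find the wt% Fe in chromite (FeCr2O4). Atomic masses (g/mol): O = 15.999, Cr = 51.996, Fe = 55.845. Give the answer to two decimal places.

24.95 weight percent

Formula mass = 1×55.845 + 2×51.996 + 4×15.999 = 223.833 g/mol, of which 55.845 g is Fe.
So Fe makes up 55.845/223.833 = 0.2495 of the mass, i.e. 24.95%.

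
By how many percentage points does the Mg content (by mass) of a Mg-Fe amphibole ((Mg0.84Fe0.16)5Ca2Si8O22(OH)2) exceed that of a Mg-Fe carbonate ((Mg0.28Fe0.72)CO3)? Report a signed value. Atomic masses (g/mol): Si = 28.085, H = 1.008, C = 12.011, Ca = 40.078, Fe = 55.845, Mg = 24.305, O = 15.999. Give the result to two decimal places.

Mg in (Mg0.84Fe0.16)5Ca2Si8O22(OH)2: molar mass 837.585 g/mol; 4.20×24.305 = 102.081 g → 12.19 wt%.
Mg in (Mg0.28Fe0.72)CO3: molar mass 107.022 g/mol; 0.28×24.305 = 6.805 g → 6.36 wt%.
Difference = 12.19 − 6.36 = 5.83 percentage points.

5.83 percentage points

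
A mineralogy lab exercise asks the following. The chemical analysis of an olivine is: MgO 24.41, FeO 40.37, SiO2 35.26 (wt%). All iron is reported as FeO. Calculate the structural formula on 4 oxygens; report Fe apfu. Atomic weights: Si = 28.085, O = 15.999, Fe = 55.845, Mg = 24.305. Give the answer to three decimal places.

MgO (M=40.304): mol = 0.60565; Mg = 0.60565, O = 0.60565.
FeO (M=71.844): mol = 0.56191; Fe = 0.56191, O = 0.56191.
SiO2 (M=60.083): mol = 0.58685; Si = 0.58685, O = 1.17370.
ΣO = 2.34126; factor = 4/ΣO = 1.70848.
Fe apfu = 0.56191 × 1.70848 = 0.960.

0.960 Fe apfu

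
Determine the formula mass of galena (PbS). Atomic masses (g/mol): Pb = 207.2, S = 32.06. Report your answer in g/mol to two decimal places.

The formula mass is the sum 1(207.2) + 1(32.06).

239.26 g/mol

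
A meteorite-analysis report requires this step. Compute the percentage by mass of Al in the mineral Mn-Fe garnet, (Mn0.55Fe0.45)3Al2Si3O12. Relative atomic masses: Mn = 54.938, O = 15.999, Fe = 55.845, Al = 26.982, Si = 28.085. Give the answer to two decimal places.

10.87 mass %

Molar mass of (Mn0.55Fe0.45)3Al2Si3O12: 1.65·54.938 + 1.35·55.845 + 2·26.982 + 3·28.085 + 12·15.999 = 496.245 g/mol.
Mass of Al per formula unit: 2 × 26.982 = 53.964 g.
Weight fraction Al = 53.964 / 496.245 = 0.1087.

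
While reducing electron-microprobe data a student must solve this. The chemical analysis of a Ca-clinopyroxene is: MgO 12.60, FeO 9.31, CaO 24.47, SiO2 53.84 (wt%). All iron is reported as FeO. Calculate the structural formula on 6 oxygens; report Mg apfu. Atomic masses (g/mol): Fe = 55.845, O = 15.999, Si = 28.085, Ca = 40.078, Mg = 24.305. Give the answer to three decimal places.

MgO (M=40.304): mol = 0.31262; Mg = 0.31262, O = 0.31262.
FeO (M=71.844): mol = 0.12959; Fe = 0.12959, O = 0.12959.
CaO (M=56.077): mol = 0.43636; Ca = 0.43636, O = 0.43636.
SiO2 (M=60.083): mol = 0.89609; Si = 0.89609, O = 1.79218.
ΣO = 2.67075; factor = 6/ΣO = 2.24656.
Mg apfu = 0.31262 × 2.24656 = 0.702.

0.702 Mg apfu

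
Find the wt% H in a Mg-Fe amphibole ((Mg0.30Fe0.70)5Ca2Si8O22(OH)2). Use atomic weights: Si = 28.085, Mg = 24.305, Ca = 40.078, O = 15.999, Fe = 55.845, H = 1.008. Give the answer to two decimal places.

Molar mass of (Mg0.30Fe0.70)5Ca2Si8O22(OH)2: 1.50·24.305 + 3.50·55.845 + 2·40.078 + 8·28.085 + 24·15.999 + 2·1.008 = 922.743 g/mol.
Mass of H per formula unit: 2 × 1.008 = 2.016 g.
Weight fraction H = 2.016 / 922.743 = 0.0022.

0.22 wt%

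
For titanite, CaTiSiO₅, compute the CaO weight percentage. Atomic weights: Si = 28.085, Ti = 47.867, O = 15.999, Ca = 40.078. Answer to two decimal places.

28.61 wt%

M(CaTiSiO₅) = 196.025 g/mol; M(CaO) = 56.077 g/mol.
Moles CaO per formula unit = 1 Ca ÷ 1 = 1.0000.
CaO fraction = (1.0000 × 56.077) / 196.025 = 56.077/196.025 = 0.2861.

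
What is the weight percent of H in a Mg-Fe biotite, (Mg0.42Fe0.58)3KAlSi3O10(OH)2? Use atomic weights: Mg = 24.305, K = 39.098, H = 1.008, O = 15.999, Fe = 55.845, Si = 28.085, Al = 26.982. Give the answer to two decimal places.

Molar mass of (Mg0.42Fe0.58)3KAlSi3O10(OH)2: 1.26*24.305 + 1.74*55.845 + 1*39.098 + 1*26.982 + 3*28.085 + 12*15.999 + 2*1.008 = 472.134 g/mol.
Mass of H per formula unit: 2 × 1.008 = 2.016 g.
Weight fraction H = 2.016 / 472.134 = 0.0043.

0.43 wt%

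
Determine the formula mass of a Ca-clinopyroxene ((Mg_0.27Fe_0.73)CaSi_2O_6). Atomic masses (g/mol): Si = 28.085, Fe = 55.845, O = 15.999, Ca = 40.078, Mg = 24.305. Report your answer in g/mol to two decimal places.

239.57 g/mol

The formula mass is the sum 0.27·24.305 + 0.73·55.845 + 1·40.078 + 2·28.085 + 6·15.999.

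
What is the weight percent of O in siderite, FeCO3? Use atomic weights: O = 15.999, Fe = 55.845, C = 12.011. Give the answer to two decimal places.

41.43 mass %

Formula mass = 1*55.845 + 1*12.011 + 3*15.999 = 115.853 g/mol, of which 47.997 g is O.
So O makes up 47.997/115.853 = 0.4143 of the mass, i.e. 41.43%.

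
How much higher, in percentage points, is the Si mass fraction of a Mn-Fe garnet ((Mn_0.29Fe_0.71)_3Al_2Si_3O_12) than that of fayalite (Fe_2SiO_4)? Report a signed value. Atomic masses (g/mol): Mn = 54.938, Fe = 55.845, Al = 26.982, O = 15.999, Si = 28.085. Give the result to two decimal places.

3.17 percentage points

First mineral: 84.255 g Si in 496.953 g formula = 16.95 wt% Si.
Second mineral: 28.085 g Si in 203.771 g formula = 13.78 wt% Si.
16.95% − 13.78% gives a difference of 3.17 percentage points.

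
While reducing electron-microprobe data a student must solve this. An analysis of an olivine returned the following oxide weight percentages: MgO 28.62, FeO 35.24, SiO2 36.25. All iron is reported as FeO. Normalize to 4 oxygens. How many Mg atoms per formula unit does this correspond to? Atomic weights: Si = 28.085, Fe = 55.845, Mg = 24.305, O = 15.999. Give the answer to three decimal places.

MgO: 28.62/40.304 = 0.71010 mol → 0.71010 mol Mg, 0.71010 mol O.
FeO: 35.24/71.844 = 0.49051 mol → 0.49051 mol Fe, 0.49051 mol O.
SiO2: 36.25/60.083 = 0.60333 mol → 0.60333 mol Si, 1.20666 mol O.
Total oxygen = 2.40727 mol. Normalization factor = 4/2.40727 = 1.66163.
Mg per 4 O = 0.71010 × 1.66163 = 1.180.

1.180 Mg apfu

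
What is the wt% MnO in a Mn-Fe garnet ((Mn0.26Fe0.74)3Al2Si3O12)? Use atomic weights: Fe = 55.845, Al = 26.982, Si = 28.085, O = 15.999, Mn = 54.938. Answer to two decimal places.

11.13 wt%

M((Mn0.26Fe0.74)3Al2Si3O12) = 497.035 g/mol; M(MnO) = 70.937 g/mol.
Moles MnO per formula unit = 0.78 Mn ÷ 1 = 0.7800.
MnO fraction = (0.7800 × 70.937) / 497.035 = 55.331/497.035 = 0.1113.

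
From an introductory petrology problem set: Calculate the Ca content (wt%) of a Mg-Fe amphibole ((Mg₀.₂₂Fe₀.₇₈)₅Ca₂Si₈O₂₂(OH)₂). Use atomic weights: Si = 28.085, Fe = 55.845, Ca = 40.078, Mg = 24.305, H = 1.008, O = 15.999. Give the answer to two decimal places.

Formula mass = 1.10·24.305 + 3.90·55.845 + 2·40.078 + 8·28.085 + 24·15.999 + 2·1.008 = 935.359 g/mol, of which 80.156 g is Ca.
So Ca makes up 80.156/935.359 = 0.0857 of the mass, i.e. 8.57%.

8.57 wt%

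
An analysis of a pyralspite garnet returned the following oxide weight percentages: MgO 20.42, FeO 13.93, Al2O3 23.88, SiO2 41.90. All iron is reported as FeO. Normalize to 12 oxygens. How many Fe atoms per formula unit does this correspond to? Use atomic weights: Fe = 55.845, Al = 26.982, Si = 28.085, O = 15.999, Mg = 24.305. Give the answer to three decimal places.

MgO: 20.42/40.304 = 0.50665 mol → 0.50665 mol Mg, 0.50665 mol O.
FeO: 13.93/71.844 = 0.19389 mol → 0.19389 mol Fe, 0.19389 mol O.
Al2O3: 23.88/101.961 = 0.23421 mol → 0.46842 mol Al, 0.70263 mol O.
SiO2: 41.90/60.083 = 0.69737 mol → 0.69737 mol Si, 1.39474 mol O.
Total oxygen = 2.79791 mol. Normalization factor = 12/2.79791 = 4.28892.
Fe per 12 O = 0.19389 × 4.28892 = 0.832.

0.832 Fe apfu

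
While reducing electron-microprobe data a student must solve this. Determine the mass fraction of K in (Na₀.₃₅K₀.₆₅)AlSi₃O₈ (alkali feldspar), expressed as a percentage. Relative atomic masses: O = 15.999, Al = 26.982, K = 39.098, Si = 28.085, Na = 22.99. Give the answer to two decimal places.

M((Na₀.₃₅K₀.₆₅)AlSi₃O₈) = 272.689 g/mol.
K contributes 0.65 × 39.098 = 25.414 g per mole.
25.414/272.689 = 0.0932 → 9.32%.

9.32 wt%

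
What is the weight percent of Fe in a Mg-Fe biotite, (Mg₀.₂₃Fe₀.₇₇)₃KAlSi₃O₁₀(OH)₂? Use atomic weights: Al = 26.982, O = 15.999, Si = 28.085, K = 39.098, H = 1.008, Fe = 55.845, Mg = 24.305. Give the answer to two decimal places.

M((Mg₀.₂₃Fe₀.₇₇)₃KAlSi₃O₁₀(OH)₂) = 490.111 g/mol.
Fe contributes 2.31 × 55.845 = 129.002 g per mole.
129.002/490.111 = 0.2632 → 26.32%.

26.32 mass %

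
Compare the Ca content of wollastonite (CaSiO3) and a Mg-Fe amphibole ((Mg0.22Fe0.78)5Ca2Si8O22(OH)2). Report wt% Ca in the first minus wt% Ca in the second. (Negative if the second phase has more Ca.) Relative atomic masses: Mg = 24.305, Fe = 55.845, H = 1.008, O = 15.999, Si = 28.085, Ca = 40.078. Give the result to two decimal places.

25.93 percentage points

First mineral: 40.078 g Ca in 116.160 g formula = 34.50 wt% Ca.
Second mineral: 80.156 g Ca in 935.359 g formula = 8.57 wt% Ca.
34.50% − 8.57% gives a difference of 25.93 percentage points.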